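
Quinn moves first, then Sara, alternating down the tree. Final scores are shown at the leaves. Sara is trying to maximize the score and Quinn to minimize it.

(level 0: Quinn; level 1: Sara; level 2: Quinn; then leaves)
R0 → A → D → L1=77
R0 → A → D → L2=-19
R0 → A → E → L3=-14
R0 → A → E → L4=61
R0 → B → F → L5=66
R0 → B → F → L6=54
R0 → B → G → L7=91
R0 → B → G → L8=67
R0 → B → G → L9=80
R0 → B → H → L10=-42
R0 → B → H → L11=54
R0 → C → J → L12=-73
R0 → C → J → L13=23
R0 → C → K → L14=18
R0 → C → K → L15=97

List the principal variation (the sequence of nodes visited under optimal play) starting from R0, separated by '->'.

D (Quinn): min(77, -19) = -19
E (Quinn): min(-14, 61) = -14
A (Sara): max(-19, -14) = -14
F (Quinn): min(66, 54) = 54
G (Quinn): min(91, 67, 80) = 67
H (Quinn): min(-42, 54) = -42
B (Sara): max(54, 67, -42) = 67
J (Quinn): min(-73, 23) = -73
K (Quinn): min(18, 97) = 18
C (Sara): max(-73, 18) = 18
R0 (Quinn): min(-14, 67, 18) = -14
At R0, Quinn picks A (lowest: -14).
At A, Sara picks E (highest: -14).
At E, Quinn picks L3 (lowest: -14).
Terminal value -14.

R0 -> A -> E -> L3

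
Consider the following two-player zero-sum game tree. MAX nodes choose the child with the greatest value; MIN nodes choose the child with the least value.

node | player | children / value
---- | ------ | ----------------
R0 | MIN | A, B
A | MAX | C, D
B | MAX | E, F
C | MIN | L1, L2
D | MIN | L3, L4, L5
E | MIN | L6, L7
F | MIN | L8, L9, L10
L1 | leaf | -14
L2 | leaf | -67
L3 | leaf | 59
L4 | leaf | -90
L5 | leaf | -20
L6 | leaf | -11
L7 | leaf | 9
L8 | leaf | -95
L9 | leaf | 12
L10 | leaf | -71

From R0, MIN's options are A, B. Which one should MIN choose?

A

C (MIN): min(-14, -67) = -67
D (MIN): min(59, -90, -20) = -90
A (MAX): max(-67, -90) = -67
E (MIN): min(-11, 9) = -11
F (MIN): min(-95, 12, -71) = -95
B (MAX): max(-11, -95) = -11
R0 (MIN): min(-67, -11) = -67
MIN at R0 wants the lowest of {A=-67, B=-11}, so chooses A.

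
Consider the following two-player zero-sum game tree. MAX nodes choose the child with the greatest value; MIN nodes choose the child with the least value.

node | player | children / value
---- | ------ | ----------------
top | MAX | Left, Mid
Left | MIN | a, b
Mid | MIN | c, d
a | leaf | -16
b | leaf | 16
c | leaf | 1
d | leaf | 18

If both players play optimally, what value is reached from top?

1

Left (MIN): min(-16, 16) = -16
Mid (MIN): min(1, 18) = 1
top (MAX): max(-16, 1) = 1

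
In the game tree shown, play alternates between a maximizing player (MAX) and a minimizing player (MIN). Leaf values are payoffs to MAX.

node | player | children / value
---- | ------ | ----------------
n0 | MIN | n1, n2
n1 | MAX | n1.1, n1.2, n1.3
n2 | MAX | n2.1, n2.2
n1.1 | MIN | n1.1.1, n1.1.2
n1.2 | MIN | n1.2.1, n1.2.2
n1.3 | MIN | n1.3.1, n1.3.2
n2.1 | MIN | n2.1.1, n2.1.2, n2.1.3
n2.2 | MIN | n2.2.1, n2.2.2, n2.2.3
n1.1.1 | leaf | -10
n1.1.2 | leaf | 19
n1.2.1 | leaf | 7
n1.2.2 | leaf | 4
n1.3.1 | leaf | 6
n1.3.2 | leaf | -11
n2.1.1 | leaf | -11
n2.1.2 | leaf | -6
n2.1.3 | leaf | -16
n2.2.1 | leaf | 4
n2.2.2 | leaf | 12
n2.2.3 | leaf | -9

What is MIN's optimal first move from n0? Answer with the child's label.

n1.1 (MIN): min(-10, 19) = -10
n1.2 (MIN): min(7, 4) = 4
n1.3 (MIN): min(6, -11) = -11
n1 (MAX): max(-10, 4, -11) = 4
n2.1 (MIN): min(-11, -6, -16) = -16
n2.2 (MIN): min(4, 12, -9) = -9
n2 (MAX): max(-16, -9) = -9
n0 (MIN): min(4, -9) = -9
MIN at n0 wants the lowest of {n1=4, n2=-9}, so chooses n2.

n2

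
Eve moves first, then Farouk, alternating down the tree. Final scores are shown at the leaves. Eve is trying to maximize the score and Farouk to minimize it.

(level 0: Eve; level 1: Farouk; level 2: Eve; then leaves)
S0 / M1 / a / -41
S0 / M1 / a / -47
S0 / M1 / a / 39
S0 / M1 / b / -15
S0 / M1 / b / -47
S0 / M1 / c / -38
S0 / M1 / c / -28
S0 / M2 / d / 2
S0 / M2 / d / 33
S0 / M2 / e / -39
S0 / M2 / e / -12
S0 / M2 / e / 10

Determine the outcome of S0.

a (Eve): max(-41, -47, 39) = 39
b (Eve): max(-15, -47) = -15
c (Eve): max(-38, -28) = -28
M1 (Farouk): min(39, -15, -28) = -28
d (Eve): max(2, 33) = 33
e (Eve): max(-39, -12, 10) = 10
M2 (Farouk): min(33, 10) = 10
S0 (Eve): max(-28, 10) = 10

10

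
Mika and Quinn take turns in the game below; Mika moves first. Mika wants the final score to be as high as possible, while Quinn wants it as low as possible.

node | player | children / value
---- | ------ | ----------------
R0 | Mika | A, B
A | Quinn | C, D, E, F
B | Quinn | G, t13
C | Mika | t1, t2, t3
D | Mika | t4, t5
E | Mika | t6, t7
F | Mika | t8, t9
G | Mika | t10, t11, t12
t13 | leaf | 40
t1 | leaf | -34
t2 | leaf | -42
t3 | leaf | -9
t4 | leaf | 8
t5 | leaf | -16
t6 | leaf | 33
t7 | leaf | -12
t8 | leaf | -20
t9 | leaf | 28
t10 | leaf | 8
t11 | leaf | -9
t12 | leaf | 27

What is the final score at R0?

C (Mika): max(-34, -42, -9) = -9
D (Mika): max(8, -16) = 8
E (Mika): max(33, -12) = 33
F (Mika): max(-20, 28) = 28
A (Quinn): min(-9, 8, 33, 28) = -9
G (Mika): max(8, -9, 27) = 27
B (Quinn): min(27, 40) = 27
R0 (Mika): max(-9, 27) = 27

27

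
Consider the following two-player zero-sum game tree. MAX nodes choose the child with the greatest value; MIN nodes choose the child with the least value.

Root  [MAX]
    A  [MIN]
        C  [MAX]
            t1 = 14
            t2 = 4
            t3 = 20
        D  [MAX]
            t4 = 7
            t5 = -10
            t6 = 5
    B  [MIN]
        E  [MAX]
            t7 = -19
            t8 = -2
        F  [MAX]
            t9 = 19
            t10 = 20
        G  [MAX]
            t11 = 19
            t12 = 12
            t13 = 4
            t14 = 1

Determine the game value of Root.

C (MAX): max(14, 4, 20) = 20
D (MAX): max(7, -10, 5) = 7
A (MIN): min(20, 7) = 7
E (MAX): max(-19, -2) = -2
F (MAX): max(19, 20) = 20
G (MAX): max(19, 12, 4, 1) = 19
B (MIN): min(-2, 20, 19) = -2
Root (MAX): max(7, -2) = 7

7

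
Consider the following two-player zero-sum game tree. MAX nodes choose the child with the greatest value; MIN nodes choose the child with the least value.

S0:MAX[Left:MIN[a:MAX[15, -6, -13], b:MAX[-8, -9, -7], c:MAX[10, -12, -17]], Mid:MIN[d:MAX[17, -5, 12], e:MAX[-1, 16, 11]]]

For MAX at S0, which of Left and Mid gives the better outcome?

a (MAX): max(15, -6, -13) = 15
b (MAX): max(-8, -9, -7) = -7
c (MAX): max(10, -12, -17) = 10
Left (MIN): min(15, -7, 10) = -7
d (MAX): max(17, -5, 12) = 17
e (MAX): max(-1, 16, 11) = 16
Mid (MIN): min(17, 16) = 16
MAX prefers the higher value; Left=-7, Mid=16. Mid is better since 16 > -7.

Mid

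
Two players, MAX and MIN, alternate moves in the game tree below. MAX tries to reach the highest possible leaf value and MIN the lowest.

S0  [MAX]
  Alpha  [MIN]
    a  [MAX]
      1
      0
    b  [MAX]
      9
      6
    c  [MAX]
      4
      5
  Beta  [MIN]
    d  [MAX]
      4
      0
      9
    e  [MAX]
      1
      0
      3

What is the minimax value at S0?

a (MAX): max(1, 0) = 1
b (MAX): max(9, 6) = 9
c (MAX): max(4, 5) = 5
Alpha (MIN): min(1, 9, 5) = 1
d (MAX): max(4, 0, 9) = 9
e (MAX): max(1, 0, 3) = 3
Beta (MIN): min(9, 3) = 3
S0 (MAX): max(1, 3) = 3

3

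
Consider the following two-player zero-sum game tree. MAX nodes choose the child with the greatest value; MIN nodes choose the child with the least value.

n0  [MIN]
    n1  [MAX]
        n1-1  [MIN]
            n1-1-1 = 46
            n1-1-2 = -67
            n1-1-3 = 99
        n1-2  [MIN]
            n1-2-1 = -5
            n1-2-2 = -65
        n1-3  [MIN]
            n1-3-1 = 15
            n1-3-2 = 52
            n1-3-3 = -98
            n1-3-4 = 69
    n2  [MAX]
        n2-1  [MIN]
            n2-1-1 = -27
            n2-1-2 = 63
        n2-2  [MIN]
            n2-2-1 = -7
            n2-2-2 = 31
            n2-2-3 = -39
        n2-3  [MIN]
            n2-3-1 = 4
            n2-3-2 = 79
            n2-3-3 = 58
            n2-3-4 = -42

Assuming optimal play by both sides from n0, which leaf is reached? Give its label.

n1-1 (MIN): min(46, -67, 99) = -67
n1-2 (MIN): min(-5, -65) = -65
n1-3 (MIN): min(15, 52, -98, 69) = -98
n1 (MAX): max(-67, -65, -98) = -65
n2-1 (MIN): min(-27, 63) = -27
n2-2 (MIN): min(-7, 31, -39) = -39
n2-3 (MIN): min(4, 79, 58, -42) = -42
n2 (MAX): max(-27, -39, -42) = -27
n0 (MIN): min(-65, -27) = -65
At n0, MIN picks n1 (lowest: -65).
At n1, MAX picks n1-2 (highest: -65).
At n1-2, MIN picks n1-2-2 (lowest: -65).
Terminal value -65.

n1-2-2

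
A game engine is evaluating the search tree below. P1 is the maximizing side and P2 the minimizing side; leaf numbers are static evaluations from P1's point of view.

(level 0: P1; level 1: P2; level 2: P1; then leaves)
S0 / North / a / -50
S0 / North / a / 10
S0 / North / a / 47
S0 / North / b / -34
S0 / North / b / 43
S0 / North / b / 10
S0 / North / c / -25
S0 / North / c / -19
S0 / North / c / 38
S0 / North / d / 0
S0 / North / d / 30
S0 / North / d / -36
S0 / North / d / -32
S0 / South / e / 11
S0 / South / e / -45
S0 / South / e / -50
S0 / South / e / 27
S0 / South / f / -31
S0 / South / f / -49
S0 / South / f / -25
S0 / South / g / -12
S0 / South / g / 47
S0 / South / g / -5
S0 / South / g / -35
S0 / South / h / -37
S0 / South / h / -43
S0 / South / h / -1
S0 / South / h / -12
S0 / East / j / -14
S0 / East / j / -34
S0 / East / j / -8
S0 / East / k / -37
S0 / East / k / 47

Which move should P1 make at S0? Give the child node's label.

North

a (P1): max(-50, 10, 47) = 47
b (P1): max(-34, 43, 10) = 43
c (P1): max(-25, -19, 38) = 38
d (P1): max(0, 30, -36, -32) = 30
North (P2): min(47, 43, 38, 30) = 30
e (P1): max(11, -45, -50, 27) = 27
f (P1): max(-31, -49, -25) = -25
g (P1): max(-12, 47, -5, -35) = 47
h (P1): max(-37, -43, -1, -12) = -1
South (P2): min(27, -25, 47, -1) = -25
j (P1): max(-14, -34, -8) = -8
k (P1): max(-37, 47) = 47
East (P2): min(-8, 47) = -8
S0 (P1): max(30, -25, -8) = 30
P1 at S0 wants the highest of {North=30, South=-25, East=-8}, so chooses North.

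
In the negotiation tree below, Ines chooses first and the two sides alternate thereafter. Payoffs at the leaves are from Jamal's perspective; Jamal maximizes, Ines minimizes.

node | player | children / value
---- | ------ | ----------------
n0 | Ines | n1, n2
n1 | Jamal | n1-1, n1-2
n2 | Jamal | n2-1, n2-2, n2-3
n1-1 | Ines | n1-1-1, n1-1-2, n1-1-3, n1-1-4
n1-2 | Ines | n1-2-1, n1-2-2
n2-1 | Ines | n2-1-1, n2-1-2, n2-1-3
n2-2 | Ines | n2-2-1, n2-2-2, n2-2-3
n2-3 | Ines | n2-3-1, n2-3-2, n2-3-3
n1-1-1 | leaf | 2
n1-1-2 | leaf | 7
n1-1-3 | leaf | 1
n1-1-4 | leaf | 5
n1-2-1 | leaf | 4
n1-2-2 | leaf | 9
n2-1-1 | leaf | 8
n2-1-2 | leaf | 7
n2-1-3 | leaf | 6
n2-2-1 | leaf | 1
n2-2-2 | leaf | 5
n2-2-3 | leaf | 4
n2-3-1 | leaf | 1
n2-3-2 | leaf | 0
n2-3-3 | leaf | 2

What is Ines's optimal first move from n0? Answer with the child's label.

n1-1 (Ines): min(2, 7, 1, 5) = 1
n1-2 (Ines): min(4, 9) = 4
n1 (Jamal): max(1, 4) = 4
n2-1 (Ines): min(8, 7, 6) = 6
n2-2 (Ines): min(1, 5, 4) = 1
n2-3 (Ines): min(1, 0, 2) = 0
n2 (Jamal): max(6, 1, 0) = 6
n0 (Ines): min(4, 6) = 4
Ines at n0 wants the lowest of {n1=4, n2=6}, so chooses n1.

n1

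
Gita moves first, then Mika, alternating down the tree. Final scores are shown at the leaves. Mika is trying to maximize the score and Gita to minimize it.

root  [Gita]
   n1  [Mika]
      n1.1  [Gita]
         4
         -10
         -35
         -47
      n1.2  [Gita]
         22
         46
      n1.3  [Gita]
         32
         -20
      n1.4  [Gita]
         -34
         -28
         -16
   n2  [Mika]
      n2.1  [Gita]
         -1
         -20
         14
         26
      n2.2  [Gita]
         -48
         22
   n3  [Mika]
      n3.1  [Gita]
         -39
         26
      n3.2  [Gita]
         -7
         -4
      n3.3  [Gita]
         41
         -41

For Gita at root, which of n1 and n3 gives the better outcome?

n1.1 (Gita): min(4, -10, -35, -47) = -47
n1.2 (Gita): min(22, 46) = 22
n1.3 (Gita): min(32, -20) = -20
n1.4 (Gita): min(-34, -28, -16) = -34
n1 (Mika): max(-47, 22, -20, -34) = 22
n3.1 (Gita): min(-39, 26) = -39
n3.2 (Gita): min(-7, -4) = -7
n3.3 (Gita): min(41, -41) = -41
n3 (Mika): max(-39, -7, -41) = -7
Gita prefers the lower value; n1=22, n3=-7. n3 is better since -7 < 22.

n3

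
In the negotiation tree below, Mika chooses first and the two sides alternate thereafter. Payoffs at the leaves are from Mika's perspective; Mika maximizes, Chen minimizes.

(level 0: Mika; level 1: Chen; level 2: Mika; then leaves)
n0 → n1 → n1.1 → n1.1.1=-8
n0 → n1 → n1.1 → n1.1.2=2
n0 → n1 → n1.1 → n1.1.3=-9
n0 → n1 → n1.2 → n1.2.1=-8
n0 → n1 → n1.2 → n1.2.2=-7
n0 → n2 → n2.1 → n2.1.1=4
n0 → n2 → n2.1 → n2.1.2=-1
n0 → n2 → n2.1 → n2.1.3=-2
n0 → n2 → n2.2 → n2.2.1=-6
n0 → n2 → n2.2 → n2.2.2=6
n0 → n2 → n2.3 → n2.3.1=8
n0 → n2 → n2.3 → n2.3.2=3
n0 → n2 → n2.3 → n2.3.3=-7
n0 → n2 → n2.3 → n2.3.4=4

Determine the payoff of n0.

n1.1 (Mika): max(-8, 2, -9) = 2
n1.2 (Mika): max(-8, -7) = -7
n1 (Chen): min(2, -7) = -7
n2.1 (Mika): max(4, -1, -2) = 4
n2.2 (Mika): max(-6, 6) = 6
n2.3 (Mika): max(8, 3, -7, 4) = 8
n2 (Chen): min(4, 6, 8) = 4
n0 (Mika): max(-7, 4) = 4

4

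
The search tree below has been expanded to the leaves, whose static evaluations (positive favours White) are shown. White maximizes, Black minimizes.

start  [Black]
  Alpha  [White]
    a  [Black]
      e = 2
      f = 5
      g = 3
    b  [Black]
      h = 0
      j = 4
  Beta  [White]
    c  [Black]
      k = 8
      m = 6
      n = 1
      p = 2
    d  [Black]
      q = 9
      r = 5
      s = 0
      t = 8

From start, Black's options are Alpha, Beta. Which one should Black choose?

a (Black): min(2, 5, 3) = 2
b (Black): min(0, 4) = 0
Alpha (White): max(2, 0) = 2
c (Black): min(8, 6, 1, 2) = 1
d (Black): min(9, 5, 0, 8) = 0
Beta (White): max(1, 0) = 1
start (Black): min(2, 1) = 1
Black at start wants the lowest of {Alpha=2, Beta=1}, so chooses Beta.

Beta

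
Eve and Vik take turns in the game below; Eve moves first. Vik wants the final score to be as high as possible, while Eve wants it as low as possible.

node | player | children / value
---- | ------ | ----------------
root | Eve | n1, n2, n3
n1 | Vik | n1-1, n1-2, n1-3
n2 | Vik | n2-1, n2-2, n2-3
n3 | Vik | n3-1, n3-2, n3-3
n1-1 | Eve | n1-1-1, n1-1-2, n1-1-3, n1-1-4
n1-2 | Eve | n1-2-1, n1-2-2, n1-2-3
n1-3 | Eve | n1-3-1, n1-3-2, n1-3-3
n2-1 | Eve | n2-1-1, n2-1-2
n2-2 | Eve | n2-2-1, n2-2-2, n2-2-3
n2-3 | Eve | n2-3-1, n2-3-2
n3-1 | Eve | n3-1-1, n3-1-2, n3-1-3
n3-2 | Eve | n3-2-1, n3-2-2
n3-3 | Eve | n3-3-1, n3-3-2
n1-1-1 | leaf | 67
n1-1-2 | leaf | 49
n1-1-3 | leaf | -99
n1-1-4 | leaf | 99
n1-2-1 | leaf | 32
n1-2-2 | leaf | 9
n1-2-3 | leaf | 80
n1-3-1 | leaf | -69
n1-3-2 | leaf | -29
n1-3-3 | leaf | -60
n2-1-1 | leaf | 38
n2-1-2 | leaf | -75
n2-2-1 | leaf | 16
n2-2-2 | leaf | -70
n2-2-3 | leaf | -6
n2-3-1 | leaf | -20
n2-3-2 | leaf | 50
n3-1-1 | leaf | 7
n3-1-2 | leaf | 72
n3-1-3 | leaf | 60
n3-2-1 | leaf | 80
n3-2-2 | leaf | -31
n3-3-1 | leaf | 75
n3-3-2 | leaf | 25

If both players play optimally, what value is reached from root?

-20

n1-1 (Eve): min(67, 49, -99, 99) = -99
n1-2 (Eve): min(32, 9, 80) = 9
n1-3 (Eve): min(-69, -29, -60) = -69
n1 (Vik): max(-99, 9, -69) = 9
n2-1 (Eve): min(38, -75) = -75
n2-2 (Eve): min(16, -70, -6) = -70
n2-3 (Eve): min(-20, 50) = -20
n2 (Vik): max(-75, -70, -20) = -20
n3-1 (Eve): min(7, 72, 60) = 7
n3-2 (Eve): min(80, -31) = -31
n3-3 (Eve): min(75, 25) = 25
n3 (Vik): max(7, -31, 25) = 25
root (Eve): min(9, -20, 25) = -20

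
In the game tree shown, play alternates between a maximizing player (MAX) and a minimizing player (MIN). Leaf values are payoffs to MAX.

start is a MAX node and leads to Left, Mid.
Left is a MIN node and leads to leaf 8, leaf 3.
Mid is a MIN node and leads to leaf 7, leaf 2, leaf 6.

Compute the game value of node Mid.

Mid (MIN): min(7, 2, 6) = 2

2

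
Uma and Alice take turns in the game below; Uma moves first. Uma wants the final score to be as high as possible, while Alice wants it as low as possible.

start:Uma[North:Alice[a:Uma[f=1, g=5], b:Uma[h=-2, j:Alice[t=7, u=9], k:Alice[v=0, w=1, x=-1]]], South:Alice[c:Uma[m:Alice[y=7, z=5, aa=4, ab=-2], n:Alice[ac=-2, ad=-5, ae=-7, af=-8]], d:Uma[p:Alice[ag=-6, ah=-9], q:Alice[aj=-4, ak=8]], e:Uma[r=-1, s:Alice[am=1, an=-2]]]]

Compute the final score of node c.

m (Alice): min(7, 5, 4, -2) = -2
n (Alice): min(-2, -5, -7, -8) = -8
c (Uma): max(-2, -8) = -2

-2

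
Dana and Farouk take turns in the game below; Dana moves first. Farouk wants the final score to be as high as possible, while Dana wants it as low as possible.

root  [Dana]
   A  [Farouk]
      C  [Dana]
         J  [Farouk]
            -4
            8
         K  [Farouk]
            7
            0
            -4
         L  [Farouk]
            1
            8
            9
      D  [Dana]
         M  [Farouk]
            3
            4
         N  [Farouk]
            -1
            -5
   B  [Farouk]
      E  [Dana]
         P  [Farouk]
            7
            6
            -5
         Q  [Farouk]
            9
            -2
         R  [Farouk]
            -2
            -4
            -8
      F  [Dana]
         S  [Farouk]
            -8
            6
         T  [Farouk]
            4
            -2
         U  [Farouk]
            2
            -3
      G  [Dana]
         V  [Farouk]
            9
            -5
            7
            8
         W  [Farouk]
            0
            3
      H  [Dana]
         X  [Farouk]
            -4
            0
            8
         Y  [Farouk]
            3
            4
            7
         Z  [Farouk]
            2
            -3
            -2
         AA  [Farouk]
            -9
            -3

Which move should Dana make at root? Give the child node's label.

B

J (Farouk): max(-4, 8) = 8
K (Farouk): max(7, 0, -4) = 7
L (Farouk): max(1, 8, 9) = 9
C (Dana): min(8, 7, 9) = 7
M (Farouk): max(3, 4) = 4
N (Farouk): max(-1, -5) = -1
D (Dana): min(4, -1) = -1
A (Farouk): max(7, -1) = 7
P (Farouk): max(7, 6, -5) = 7
Q (Farouk): max(9, -2) = 9
R (Farouk): max(-2, -4, -8) = -2
E (Dana): min(7, 9, -2) = -2
S (Farouk): max(-8, 6) = 6
T (Farouk): max(4, -2) = 4
U (Farouk): max(2, -3) = 2
F (Dana): min(6, 4, 2) = 2
V (Farouk): max(9, -5, 7, 8) = 9
W (Farouk): max(0, 3) = 3
G (Dana): min(9, 3) = 3
X (Farouk): max(-4, 0, 8) = 8
Y (Farouk): max(3, 4, 7) = 7
Z (Farouk): max(2, -3, -2) = 2
AA (Farouk): max(-9, -3) = -3
H (Dana): min(8, 7, 2, -3) = -3
B (Farouk): max(-2, 2, 3, -3) = 3
root (Dana): min(7, 3) = 3
Dana at root wants the lowest of {A=7, B=3}, so chooses B.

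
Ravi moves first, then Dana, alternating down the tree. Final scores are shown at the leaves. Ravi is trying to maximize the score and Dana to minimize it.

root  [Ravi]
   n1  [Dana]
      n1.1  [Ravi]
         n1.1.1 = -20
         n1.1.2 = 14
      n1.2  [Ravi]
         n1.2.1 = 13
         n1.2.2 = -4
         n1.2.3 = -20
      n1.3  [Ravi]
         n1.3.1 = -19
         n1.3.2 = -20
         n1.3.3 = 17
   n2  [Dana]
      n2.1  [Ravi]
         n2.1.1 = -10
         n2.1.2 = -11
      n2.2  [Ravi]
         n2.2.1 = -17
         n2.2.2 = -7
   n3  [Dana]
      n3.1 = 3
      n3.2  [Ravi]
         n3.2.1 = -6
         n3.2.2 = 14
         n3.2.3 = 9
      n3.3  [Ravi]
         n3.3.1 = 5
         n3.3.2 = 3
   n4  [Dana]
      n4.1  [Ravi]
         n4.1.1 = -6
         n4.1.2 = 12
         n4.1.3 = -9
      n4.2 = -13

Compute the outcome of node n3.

n3.2 (Ravi): max(-6, 14, 9) = 14
n3.3 (Ravi): max(5, 3) = 5
n3 (Dana): min(3, 14, 5) = 3

3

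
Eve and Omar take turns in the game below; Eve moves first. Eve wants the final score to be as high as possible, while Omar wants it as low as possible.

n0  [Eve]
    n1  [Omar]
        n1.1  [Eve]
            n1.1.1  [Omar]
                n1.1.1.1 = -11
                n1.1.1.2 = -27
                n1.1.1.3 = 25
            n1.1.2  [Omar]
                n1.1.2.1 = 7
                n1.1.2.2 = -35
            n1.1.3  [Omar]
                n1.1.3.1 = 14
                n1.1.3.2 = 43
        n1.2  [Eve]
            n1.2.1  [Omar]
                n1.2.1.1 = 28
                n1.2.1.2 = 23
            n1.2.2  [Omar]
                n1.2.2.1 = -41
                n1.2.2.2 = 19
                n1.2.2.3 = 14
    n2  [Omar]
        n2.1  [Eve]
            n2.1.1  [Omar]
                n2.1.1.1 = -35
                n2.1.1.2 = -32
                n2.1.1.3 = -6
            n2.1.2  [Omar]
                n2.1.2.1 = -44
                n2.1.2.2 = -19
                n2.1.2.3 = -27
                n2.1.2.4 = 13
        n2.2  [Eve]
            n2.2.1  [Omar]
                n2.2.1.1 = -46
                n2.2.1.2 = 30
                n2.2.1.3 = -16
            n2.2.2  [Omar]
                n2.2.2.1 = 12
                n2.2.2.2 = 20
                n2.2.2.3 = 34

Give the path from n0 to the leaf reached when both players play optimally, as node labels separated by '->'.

n0 -> n1 -> n1.1 -> n1.1.3 -> n1.1.3.1

n1.1.1 (Omar): min(-11, -27, 25) = -27
n1.1.2 (Omar): min(7, -35) = -35
n1.1.3 (Omar): min(14, 43) = 14
n1.1 (Eve): max(-27, -35, 14) = 14
n1.2.1 (Omar): min(28, 23) = 23
n1.2.2 (Omar): min(-41, 19, 14) = -41
n1.2 (Eve): max(23, -41) = 23
n1 (Omar): min(14, 23) = 14
n2.1.1 (Omar): min(-35, -32, -6) = -35
n2.1.2 (Omar): min(-44, -19, -27, 13) = -44
n2.1 (Eve): max(-35, -44) = -35
n2.2.1 (Omar): min(-46, 30, -16) = -46
n2.2.2 (Omar): min(12, 20, 34) = 12
n2.2 (Eve): max(-46, 12) = 12
n2 (Omar): min(-35, 12) = -35
n0 (Eve): max(14, -35) = 14
At n0, Eve picks n1 (highest: 14).
At n1, Omar picks n1.1 (lowest: 14).
At n1.1, Eve picks n1.1.3 (highest: 14).
At n1.1.3, Omar picks n1.1.3.1 (lowest: 14).
Terminal value 14.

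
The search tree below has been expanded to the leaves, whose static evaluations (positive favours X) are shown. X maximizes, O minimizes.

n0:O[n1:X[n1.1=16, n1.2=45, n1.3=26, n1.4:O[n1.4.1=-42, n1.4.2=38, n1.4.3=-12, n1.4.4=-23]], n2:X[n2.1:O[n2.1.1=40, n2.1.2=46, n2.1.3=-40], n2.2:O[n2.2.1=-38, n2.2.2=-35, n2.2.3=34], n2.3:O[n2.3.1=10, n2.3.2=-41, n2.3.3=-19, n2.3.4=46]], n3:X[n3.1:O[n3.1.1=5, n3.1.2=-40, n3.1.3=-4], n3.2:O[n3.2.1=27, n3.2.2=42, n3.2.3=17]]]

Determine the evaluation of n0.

n1.4 (O): min(-42, 38, -12, -23) = -42
n1 (X): max(16, 45, 26, -42) = 45
n2.1 (O): min(40, 46, -40) = -40
n2.2 (O): min(-38, -35, 34) = -38
n2.3 (O): min(10, -41, -19, 46) = -41
n2 (X): max(-40, -38, -41) = -38
n3.1 (O): min(5, -40, -4) = -40
n3.2 (O): min(27, 42, 17) = 17
n3 (X): max(-40, 17) = 17
n0 (O): min(45, -38, 17) = -38

-38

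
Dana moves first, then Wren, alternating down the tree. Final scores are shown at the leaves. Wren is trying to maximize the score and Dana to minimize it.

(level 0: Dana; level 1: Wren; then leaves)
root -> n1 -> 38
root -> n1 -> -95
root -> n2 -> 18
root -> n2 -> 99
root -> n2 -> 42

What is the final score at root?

38

n1 (Wren): max(38, -95) = 38
n2 (Wren): max(18, 99, 42) = 99
root (Dana): min(38, 99) = 38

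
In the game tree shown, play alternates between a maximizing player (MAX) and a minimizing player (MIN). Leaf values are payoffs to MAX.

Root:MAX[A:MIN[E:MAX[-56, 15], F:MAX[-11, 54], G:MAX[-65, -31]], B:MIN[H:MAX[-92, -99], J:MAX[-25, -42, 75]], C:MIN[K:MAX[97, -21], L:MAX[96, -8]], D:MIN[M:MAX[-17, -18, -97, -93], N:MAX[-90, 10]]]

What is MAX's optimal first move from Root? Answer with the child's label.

E (MAX): max(-56, 15) = 15
F (MAX): max(-11, 54) = 54
G (MAX): max(-65, -31) = -31
A (MIN): min(15, 54, -31) = -31
H (MAX): max(-92, -99) = -92
J (MAX): max(-25, -42, 75) = 75
B (MIN): min(-92, 75) = -92
K (MAX): max(97, -21) = 97
L (MAX): max(96, -8) = 96
C (MIN): min(97, 96) = 96
M (MAX): max(-17, -18, -97, -93) = -17
N (MAX): max(-90, 10) = 10
D (MIN): min(-17, 10) = -17
Root (MAX): max(-31, -92, 96, -17) = 96
MAX at Root wants the highest of {A=-31, B=-92, C=96, D=-17}, so chooses C.

C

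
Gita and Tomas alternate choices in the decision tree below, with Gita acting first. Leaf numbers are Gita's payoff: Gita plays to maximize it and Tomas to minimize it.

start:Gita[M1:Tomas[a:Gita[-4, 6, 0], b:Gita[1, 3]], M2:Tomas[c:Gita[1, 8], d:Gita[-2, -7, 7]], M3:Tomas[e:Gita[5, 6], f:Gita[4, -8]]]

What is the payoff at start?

7

a (Gita): max(-4, 6, 0) = 6
b (Gita): max(1, 3) = 3
M1 (Tomas): min(6, 3) = 3
c (Gita): max(1, 8) = 8
d (Gita): max(-2, -7, 7) = 7
M2 (Tomas): min(8, 7) = 7
e (Gita): max(5, 6) = 6
f (Gita): max(4, -8) = 4
M3 (Tomas): min(6, 4) = 4
start (Gita): max(3, 7, 4) = 7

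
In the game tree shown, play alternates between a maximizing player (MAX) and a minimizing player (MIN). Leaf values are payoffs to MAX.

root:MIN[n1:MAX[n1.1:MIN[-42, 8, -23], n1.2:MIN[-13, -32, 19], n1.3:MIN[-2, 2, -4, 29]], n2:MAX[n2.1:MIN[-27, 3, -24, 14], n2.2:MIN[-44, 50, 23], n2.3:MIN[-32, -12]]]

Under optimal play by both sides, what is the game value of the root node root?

-27

n1.1 (MIN): min(-42, 8, -23) = -42
n1.2 (MIN): min(-13, -32, 19) = -32
n1.3 (MIN): min(-2, 2, -4, 29) = -4
n1 (MAX): max(-42, -32, -4) = -4
n2.1 (MIN): min(-27, 3, -24, 14) = -27
n2.2 (MIN): min(-44, 50, 23) = -44
n2.3 (MIN): min(-32, -12) = -32
n2 (MAX): max(-27, -44, -32) = -27
root (MIN): min(-4, -27) = -27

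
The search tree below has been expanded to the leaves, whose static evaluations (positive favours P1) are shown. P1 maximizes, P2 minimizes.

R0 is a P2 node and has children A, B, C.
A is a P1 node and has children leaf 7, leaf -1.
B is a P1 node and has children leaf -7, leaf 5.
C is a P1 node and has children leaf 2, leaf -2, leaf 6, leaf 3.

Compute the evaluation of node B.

B (P1): max(-7, 5) = 5

5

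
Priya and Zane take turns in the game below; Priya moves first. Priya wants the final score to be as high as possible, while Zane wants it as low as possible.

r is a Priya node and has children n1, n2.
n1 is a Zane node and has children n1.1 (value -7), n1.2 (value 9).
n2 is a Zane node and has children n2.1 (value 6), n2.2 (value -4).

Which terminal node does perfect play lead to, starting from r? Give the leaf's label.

n2.2

n1 (Zane): min(-7, 9) = -7
n2 (Zane): min(6, -4) = -4
r (Priya): max(-7, -4) = -4
At r, Priya picks n2 (highest: -4).
At n2, Zane picks n2.2 (lowest: -4).
Terminal value -4.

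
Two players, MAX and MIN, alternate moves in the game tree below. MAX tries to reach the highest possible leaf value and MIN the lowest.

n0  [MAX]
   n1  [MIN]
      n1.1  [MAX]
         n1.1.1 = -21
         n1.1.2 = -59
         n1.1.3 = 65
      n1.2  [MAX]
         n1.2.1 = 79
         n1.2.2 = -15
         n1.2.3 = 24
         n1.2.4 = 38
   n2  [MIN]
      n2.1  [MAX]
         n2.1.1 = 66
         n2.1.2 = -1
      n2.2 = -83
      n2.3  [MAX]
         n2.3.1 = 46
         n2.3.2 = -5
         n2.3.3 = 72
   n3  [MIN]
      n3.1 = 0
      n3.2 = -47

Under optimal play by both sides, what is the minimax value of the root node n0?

65

n1.1 (MAX): max(-21, -59, 65) = 65
n1.2 (MAX): max(79, -15, 24, 38) = 79
n1 (MIN): min(65, 79) = 65
n2.1 (MAX): max(66, -1) = 66
n2.3 (MAX): max(46, -5, 72) = 72
n2 (MIN): min(66, -83, 72) = -83
n3 (MIN): min(0, -47) = -47
n0 (MAX): max(65, -83, -47) = 65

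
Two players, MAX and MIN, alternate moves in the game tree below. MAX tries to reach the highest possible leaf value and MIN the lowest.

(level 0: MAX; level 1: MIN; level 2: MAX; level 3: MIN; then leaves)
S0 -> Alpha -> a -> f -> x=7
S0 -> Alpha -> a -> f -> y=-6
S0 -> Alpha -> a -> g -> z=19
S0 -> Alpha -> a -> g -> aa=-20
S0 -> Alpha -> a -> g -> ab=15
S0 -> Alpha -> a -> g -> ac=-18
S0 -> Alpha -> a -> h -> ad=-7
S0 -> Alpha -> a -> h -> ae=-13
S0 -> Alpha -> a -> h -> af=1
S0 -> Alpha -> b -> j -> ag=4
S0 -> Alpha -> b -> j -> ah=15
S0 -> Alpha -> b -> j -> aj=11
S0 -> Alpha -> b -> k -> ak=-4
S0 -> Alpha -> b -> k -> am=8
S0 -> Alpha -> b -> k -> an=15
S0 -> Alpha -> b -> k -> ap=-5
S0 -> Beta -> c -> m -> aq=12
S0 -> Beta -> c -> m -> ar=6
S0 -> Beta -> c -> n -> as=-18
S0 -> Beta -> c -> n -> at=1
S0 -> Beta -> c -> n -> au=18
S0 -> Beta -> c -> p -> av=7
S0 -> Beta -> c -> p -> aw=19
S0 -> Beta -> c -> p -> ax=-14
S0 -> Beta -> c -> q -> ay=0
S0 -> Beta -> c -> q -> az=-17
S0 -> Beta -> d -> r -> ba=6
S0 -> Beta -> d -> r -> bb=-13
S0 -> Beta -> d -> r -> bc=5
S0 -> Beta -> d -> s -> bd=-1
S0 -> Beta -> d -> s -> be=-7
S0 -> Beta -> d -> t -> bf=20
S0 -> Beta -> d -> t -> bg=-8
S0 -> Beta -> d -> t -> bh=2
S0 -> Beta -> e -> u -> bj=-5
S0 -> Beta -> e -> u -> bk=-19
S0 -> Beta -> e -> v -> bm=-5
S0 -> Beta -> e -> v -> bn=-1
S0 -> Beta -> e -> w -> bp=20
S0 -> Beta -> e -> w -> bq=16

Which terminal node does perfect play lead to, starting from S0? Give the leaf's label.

f (MIN): min(7, -6) = -6
g (MIN): min(19, -20, 15, -18) = -20
h (MIN): min(-7, -13, 1) = -13
a (MAX): max(-6, -20, -13) = -6
j (MIN): min(4, 15, 11) = 4
k (MIN): min(-4, 8, 15, -5) = -5
b (MAX): max(4, -5) = 4
Alpha (MIN): min(-6, 4) = -6
m (MIN): min(12, 6) = 6
n (MIN): min(-18, 1, 18) = -18
p (MIN): min(7, 19, -14) = -14
q (MIN): min(0, -17) = -17
c (MAX): max(6, -18, -14, -17) = 6
r (MIN): min(6, -13, 5) = -13
s (MIN): min(-1, -7) = -7
t (MIN): min(20, -8, 2) = -8
d (MAX): max(-13, -7, -8) = -7
u (MIN): min(-5, -19) = -19
v (MIN): min(-5, -1) = -5
w (MIN): min(20, 16) = 16
e (MAX): max(-19, -5, 16) = 16
Beta (MIN): min(6, -7, 16) = -7
S0 (MAX): max(-6, -7) = -6
At S0, MAX picks Alpha (highest: -6).
At Alpha, MIN picks a (lowest: -6).
At a, MAX picks f (highest: -6).
At f, MIN picks y (lowest: -6).
Terminal value -6.

y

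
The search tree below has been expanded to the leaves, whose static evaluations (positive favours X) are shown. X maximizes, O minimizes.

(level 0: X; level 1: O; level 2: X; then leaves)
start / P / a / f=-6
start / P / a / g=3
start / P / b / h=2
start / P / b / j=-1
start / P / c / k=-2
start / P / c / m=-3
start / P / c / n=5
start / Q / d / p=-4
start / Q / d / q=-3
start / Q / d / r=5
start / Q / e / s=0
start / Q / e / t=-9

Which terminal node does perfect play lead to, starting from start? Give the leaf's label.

h

a (X): max(-6, 3) = 3
b (X): max(2, -1) = 2
c (X): max(-2, -3, 5) = 5
P (O): min(3, 2, 5) = 2
d (X): max(-4, -3, 5) = 5
e (X): max(0, -9) = 0
Q (O): min(5, 0) = 0
start (X): max(2, 0) = 2
At start, X picks P (highest: 2).
At P, O picks b (lowest: 2).
At b, X picks h (highest: 2).
Terminal value 2.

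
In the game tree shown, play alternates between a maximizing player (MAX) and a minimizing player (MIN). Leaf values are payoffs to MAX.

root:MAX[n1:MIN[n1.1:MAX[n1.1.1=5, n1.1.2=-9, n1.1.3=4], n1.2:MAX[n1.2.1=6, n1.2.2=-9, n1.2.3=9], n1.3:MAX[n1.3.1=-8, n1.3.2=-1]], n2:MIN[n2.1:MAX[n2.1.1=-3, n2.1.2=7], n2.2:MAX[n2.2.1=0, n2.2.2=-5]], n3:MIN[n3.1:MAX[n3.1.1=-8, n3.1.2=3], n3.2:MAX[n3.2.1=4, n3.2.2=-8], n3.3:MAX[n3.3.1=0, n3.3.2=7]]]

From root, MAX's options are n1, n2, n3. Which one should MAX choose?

n3

n1.1 (MAX): max(5, -9, 4) = 5
n1.2 (MAX): max(6, -9, 9) = 9
n1.3 (MAX): max(-8, -1) = -1
n1 (MIN): min(5, 9, -1) = -1
n2.1 (MAX): max(-3, 7) = 7
n2.2 (MAX): max(0, -5) = 0
n2 (MIN): min(7, 0) = 0
n3.1 (MAX): max(-8, 3) = 3
n3.2 (MAX): max(4, -8) = 4
n3.3 (MAX): max(0, 7) = 7
n3 (MIN): min(3, 4, 7) = 3
root (MAX): max(-1, 0, 3) = 3
MAX at root wants the highest of {n1=-1, n2=0, n3=3}, so chooses n3.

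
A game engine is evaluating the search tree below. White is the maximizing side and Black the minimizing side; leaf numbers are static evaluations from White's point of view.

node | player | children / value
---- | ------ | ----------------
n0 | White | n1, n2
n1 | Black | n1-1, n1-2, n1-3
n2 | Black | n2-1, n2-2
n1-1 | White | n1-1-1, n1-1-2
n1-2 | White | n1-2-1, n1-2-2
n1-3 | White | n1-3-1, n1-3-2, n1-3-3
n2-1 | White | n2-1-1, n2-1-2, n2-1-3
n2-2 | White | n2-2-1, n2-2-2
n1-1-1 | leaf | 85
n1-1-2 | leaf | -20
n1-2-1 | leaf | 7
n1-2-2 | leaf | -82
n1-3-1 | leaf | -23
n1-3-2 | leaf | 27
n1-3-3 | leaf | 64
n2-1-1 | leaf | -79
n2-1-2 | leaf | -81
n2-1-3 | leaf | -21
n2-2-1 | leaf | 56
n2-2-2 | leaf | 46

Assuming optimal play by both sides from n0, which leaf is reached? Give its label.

n1-1 (White): max(85, -20) = 85
n1-2 (White): max(7, -82) = 7
n1-3 (White): max(-23, 27, 64) = 64
n1 (Black): min(85, 7, 64) = 7
n2-1 (White): max(-79, -81, -21) = -21
n2-2 (White): max(56, 46) = 56
n2 (Black): min(-21, 56) = -21
n0 (White): max(7, -21) = 7
At n0, White picks n1 (highest: 7).
At n1, Black picks n1-2 (lowest: 7).
At n1-2, White picks n1-2-1 (highest: 7).
Terminal value 7.

n1-2-1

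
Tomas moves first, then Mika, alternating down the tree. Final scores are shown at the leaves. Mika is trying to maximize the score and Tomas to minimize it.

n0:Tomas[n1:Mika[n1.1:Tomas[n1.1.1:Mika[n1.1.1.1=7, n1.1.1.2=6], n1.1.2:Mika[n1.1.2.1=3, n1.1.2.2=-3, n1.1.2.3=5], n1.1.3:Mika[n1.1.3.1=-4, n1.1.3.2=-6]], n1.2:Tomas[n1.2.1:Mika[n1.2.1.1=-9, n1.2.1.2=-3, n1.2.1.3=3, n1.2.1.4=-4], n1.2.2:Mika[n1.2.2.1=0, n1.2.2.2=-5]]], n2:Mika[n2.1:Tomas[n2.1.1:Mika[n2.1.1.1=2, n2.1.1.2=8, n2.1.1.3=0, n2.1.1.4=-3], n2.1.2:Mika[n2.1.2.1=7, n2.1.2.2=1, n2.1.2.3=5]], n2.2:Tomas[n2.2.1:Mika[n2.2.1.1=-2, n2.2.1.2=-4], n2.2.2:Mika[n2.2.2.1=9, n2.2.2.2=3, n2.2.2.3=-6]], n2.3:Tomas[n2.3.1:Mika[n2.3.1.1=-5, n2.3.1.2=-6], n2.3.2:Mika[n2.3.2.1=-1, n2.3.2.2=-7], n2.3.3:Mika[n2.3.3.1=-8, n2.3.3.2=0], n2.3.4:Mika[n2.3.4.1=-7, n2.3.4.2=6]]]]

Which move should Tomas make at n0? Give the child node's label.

n1.1.1 (Mika): max(7, 6) = 7
n1.1.2 (Mika): max(3, -3, 5) = 5
n1.1.3 (Mika): max(-4, -6) = -4
n1.1 (Tomas): min(7, 5, -4) = -4
n1.2.1 (Mika): max(-9, -3, 3, -4) = 3
n1.2.2 (Mika): max(0, -5) = 0
n1.2 (Tomas): min(3, 0) = 0
n1 (Mika): max(-4, 0) = 0
n2.1.1 (Mika): max(2, 8, 0, -3) = 8
n2.1.2 (Mika): max(7, 1, 5) = 7
n2.1 (Tomas): min(8, 7) = 7
n2.2.1 (Mika): max(-2, -4) = -2
n2.2.2 (Mika): max(9, 3, -6) = 9
n2.2 (Tomas): min(-2, 9) = -2
n2.3.1 (Mika): max(-5, -6) = -5
n2.3.2 (Mika): max(-1, -7) = -1
n2.3.3 (Mika): max(-8, 0) = 0
n2.3.4 (Mika): max(-7, 6) = 6
n2.3 (Tomas): min(-5, -1, 0, 6) = -5
n2 (Mika): max(7, -2, -5) = 7
n0 (Tomas): min(0, 7) = 0
Tomas at n0 wants the lowest of {n1=0, n2=7}, so chooses n1.

n1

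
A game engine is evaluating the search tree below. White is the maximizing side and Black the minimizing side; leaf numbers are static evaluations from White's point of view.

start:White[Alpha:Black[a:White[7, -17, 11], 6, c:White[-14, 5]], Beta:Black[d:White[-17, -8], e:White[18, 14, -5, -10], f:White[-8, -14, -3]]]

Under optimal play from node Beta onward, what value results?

d (White): max(-17, -8) = -8
e (White): max(18, 14, -5, -10) = 18
f (White): max(-8, -14, -3) = -3
Beta (Black): min(-8, 18, -3) = -8

-8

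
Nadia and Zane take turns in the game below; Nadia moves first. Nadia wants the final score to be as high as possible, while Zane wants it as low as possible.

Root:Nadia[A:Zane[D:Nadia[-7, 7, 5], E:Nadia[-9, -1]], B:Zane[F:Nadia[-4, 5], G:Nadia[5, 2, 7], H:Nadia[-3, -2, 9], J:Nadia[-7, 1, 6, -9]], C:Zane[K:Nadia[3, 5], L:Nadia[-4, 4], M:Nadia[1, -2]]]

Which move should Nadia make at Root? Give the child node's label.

B

D (Nadia): max(-7, 7, 5) = 7
E (Nadia): max(-9, -1) = -1
A (Zane): min(7, -1) = -1
F (Nadia): max(-4, 5) = 5
G (Nadia): max(5, 2, 7) = 7
H (Nadia): max(-3, -2, 9) = 9
J (Nadia): max(-7, 1, 6, -9) = 6
B (Zane): min(5, 7, 9, 6) = 5
K (Nadia): max(3, 5) = 5
L (Nadia): max(-4, 4) = 4
M (Nadia): max(1, -2) = 1
C (Zane): min(5, 4, 1) = 1
Root (Nadia): max(-1, 5, 1) = 5
Nadia at Root wants the highest of {A=-1, B=5, C=1}, so chooses B.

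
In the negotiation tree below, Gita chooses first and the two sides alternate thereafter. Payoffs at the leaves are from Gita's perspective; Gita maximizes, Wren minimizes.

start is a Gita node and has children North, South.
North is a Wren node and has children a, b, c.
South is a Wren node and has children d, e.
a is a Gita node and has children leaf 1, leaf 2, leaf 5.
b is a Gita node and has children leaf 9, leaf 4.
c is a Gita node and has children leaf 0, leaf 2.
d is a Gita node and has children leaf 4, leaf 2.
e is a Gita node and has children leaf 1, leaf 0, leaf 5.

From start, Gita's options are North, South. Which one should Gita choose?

South

a (Gita): max(1, 2, 5) = 5
b (Gita): max(9, 4) = 9
c (Gita): max(0, 2) = 2
North (Wren): min(5, 9, 2) = 2
d (Gita): max(4, 2) = 4
e (Gita): max(1, 0, 5) = 5
South (Wren): min(4, 5) = 4
start (Gita): max(2, 4) = 4
Gita at start wants the highest of {North=2, South=4}, so chooses South.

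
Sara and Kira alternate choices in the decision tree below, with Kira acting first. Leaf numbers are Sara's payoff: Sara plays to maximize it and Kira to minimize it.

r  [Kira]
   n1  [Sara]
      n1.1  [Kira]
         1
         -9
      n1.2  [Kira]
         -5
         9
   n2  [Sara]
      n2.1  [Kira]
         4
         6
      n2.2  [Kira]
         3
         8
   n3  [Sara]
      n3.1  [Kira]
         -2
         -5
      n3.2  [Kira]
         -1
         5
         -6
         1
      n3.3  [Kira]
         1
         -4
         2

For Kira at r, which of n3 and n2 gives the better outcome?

n3

n3.1 (Kira): min(-2, -5) = -5
n3.2 (Kira): min(-1, 5, -6, 1) = -6
n3.3 (Kira): min(1, -4, 2) = -4
n3 (Sara): max(-5, -6, -4) = -4
n2.1 (Kira): min(4, 6) = 4
n2.2 (Kira): min(3, 8) = 3
n2 (Sara): max(4, 3) = 4
Kira prefers the lower value; n3=-4, n2=4. n3 is better since -4 < 4.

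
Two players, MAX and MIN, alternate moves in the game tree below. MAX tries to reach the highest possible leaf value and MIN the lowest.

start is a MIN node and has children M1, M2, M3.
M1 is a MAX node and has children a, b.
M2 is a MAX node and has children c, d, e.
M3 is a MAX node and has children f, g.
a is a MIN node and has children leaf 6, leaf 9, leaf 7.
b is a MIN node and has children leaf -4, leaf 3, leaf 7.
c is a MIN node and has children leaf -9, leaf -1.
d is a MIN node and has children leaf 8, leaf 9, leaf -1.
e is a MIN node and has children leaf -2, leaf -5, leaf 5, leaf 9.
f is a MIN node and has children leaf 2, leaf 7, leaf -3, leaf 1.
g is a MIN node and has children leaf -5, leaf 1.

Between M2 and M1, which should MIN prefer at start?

M2

c (MIN): min(-9, -1) = -9
d (MIN): min(8, 9, -1) = -1
e (MIN): min(-2, -5, 5, 9) = -5
M2 (MAX): max(-9, -1, -5) = -1
a (MIN): min(6, 9, 7) = 6
b (MIN): min(-4, 3, 7) = -4
M1 (MAX): max(6, -4) = 6
MIN prefers the lower value; M2=-1, M1=6. M2 is better since -1 < 6.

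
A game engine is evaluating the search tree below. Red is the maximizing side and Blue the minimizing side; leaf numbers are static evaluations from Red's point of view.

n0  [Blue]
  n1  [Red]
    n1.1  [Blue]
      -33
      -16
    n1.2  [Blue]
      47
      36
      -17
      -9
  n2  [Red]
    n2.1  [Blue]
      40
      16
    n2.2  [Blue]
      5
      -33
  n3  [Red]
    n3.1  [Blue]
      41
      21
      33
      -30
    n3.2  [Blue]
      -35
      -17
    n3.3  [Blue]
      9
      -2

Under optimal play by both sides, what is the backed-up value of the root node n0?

-17

n1.1 (Blue): min(-33, -16) = -33
n1.2 (Blue): min(47, 36, -17, -9) = -17
n1 (Red): max(-33, -17) = -17
n2.1 (Blue): min(40, 16) = 16
n2.2 (Blue): min(5, -33) = -33
n2 (Red): max(16, -33) = 16
n3.1 (Blue): min(41, 21, 33, -30) = -30
n3.2 (Blue): min(-35, -17) = -35
n3.3 (Blue): min(9, -2) = -2
n3 (Red): max(-30, -35, -2) = -2
n0 (Blue): min(-17, 16, -2) = -17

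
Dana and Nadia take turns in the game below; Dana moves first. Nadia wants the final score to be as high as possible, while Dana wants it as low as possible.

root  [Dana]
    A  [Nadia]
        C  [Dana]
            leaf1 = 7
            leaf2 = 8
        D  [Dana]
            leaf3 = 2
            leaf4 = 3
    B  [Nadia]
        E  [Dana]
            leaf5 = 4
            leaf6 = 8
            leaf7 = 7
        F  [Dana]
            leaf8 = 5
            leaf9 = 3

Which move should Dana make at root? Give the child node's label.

B

C (Dana): min(7, 8) = 7
D (Dana): min(2, 3) = 2
A (Nadia): max(7, 2) = 7
E (Dana): min(4, 8, 7) = 4
F (Dana): min(5, 3) = 3
B (Nadia): max(4, 3) = 4
root (Dana): min(7, 4) = 4
Dana at root wants the lowest of {A=7, B=4}, so chooses B.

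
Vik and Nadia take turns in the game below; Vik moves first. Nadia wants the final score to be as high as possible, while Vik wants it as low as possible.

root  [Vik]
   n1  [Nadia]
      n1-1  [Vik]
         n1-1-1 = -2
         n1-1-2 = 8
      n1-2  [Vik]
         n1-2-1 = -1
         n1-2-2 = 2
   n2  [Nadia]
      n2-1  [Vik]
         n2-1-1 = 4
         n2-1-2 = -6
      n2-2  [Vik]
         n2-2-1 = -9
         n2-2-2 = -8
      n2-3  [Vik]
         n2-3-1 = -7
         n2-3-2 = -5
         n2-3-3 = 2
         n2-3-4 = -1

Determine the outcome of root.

n1-1 (Vik): min(-2, 8) = -2
n1-2 (Vik): min(-1, 2) = -1
n1 (Nadia): max(-2, -1) = -1
n2-1 (Vik): min(4, -6) = -6
n2-2 (Vik): min(-9, -8) = -9
n2-3 (Vik): min(-7, -5, 2, -1) = -7
n2 (Nadia): max(-6, -9, -7) = -6
root (Vik): min(-1, -6) = -6

-6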